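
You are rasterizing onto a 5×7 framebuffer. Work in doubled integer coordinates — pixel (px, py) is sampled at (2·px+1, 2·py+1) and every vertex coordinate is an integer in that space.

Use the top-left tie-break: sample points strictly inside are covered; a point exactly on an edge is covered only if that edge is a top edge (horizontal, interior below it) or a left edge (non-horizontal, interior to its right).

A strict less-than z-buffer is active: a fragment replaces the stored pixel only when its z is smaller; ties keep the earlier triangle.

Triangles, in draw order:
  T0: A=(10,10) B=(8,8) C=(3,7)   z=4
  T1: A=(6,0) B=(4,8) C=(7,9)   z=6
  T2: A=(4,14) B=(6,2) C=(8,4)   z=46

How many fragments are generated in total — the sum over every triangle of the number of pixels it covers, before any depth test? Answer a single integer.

T0:
  2·area = 8  (B↔C swapped to make it positive)
  edge (10, 10)→(3, 7): d=(-7,-3) top-left  bias=+0
  edge (3, 7)→(8, 8): d=(5,1) right/bottom  bias=-1
  edge (8, 8)→(10, 10): d=(2,2) right/bottom  bias=-1
    (0,0)@(1, 1): e=[36,-28,0] → ·  [on edge]
    (1,1)@(3, 3): e=[28,-20,0] → ·  [on edge]
    (2,2)@(5, 5): e=[20,-12,0] → ·  [on edge]
    (1,3)@(3, 7): e=[0,0,8] → ·  [on edge]
    (3,3)@(7, 7): e=[12,-4,0] → ·  [on edge]
    (4,4)@(9, 9): e=[4,4,0] → ·  [on edge]
  covered (0 px):
    · · · · ·
    · · · · ·
    · · · · ·
    · · · · ·
    · · · · ·
    · · · · ·
    · · · · ·
T1:
  2·area = 26  (B↔C swapped to make it positive)
  edge (6, 0)→(7, 9): d=(1,9) right/bottom  bias=-1
  edge (7, 9)→(4, 8): d=(-3,-1) top-left  bias=+0
  edge (4, 8)→(6, 0): d=(2,-8) top-left  bias=+0
    (2,2)@(5, 5): e=[14,10,2] → █
    (3,2)@(7, 5): e=[-4,12,18] → ·
    (0,3)@(1, 7): e=[52,0,-26] → ·  [on edge]
    (2,3)@(5, 7): e=[16,4,6] → █
    (3,3)@(7, 7): e=[-2,6,22] → ·
    (2,4)@(5, 9): e=[18,-2,10] → ·
    (3,4)@(7, 9): e=[0,0,26] → ·  [on edge]
  covered (2 px):
    · · · · ·
    · · · · ·
    · · █ · ·
    · · █ · ·
    · · · · ·
    · · · · ·
    · · · · ·
T2:
  2·area = 28
  edge (4, 14)→(6, 2): d=(2,-12) top-left  bias=+0
  edge (6, 2)→(8, 4): d=(2,2) right/bottom  bias=-1
  edge (8, 4)→(4, 14): d=(-4,10) right/bottom  bias=-1
    (2,0)@(5, 1): e=[-14,0,42] → ·  [on edge]
    (3,1)@(7, 3): e=[14,0,14] → ·  [on edge]
    (3,2)@(7, 5): e=[18,4,6] → █
    (4,2)@(9, 5): e=[42,0,-14] → ·  [on edge]
    (3,3)@(7, 7): e=[22,8,-2] → ·
    (2,4)@(5, 9): e=[2,16,10] → █
    (3,4)@(7, 9): e=[26,12,-10] → ·
    (2,5)@(5, 11): e=[6,20,2] → █
    (3,5)@(7, 11): e=[30,16,-18] → ·
    (2,6)@(5, 13): e=[10,24,-6] → ·
  covered (3 px):
    · · · · ·
    · · · · ·
    · · · █ ·
    · · · · ·
    · · █ · ·
    · · █ · ·
    · · · · ·

Final: 5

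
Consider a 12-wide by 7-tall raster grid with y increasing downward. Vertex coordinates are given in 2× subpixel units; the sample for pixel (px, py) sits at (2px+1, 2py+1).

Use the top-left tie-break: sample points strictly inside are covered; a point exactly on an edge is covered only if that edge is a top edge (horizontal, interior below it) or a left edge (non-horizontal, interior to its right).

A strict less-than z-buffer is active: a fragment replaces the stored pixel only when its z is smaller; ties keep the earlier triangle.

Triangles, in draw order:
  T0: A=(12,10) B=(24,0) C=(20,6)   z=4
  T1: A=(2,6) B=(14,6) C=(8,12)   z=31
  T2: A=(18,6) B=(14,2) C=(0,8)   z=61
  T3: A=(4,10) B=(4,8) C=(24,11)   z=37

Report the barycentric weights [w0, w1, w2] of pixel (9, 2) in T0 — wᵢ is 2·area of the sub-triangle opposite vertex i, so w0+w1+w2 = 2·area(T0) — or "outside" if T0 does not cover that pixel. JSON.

T0:
  2·area = 32
  edge (12, 10)→(24, 0): d=(12,-10) top-left  bias=+0
  edge (24, 0)→(20, 6): d=(-4,6) right/bottom  bias=-1
  edge (20, 6)→(12, 10): d=(-8,4) right/bottom  bias=-1
    (11,0)@(23, 1): e=[2,2,28] → █
    (10,1)@(21, 3): e=[6,6,20] → █
    (11,1)@(23, 3): e=[26,-6,12] → ·
    (9,2)@(19, 5): e=[10,10,12] → █
    (10,2)@(21, 5): e=[30,-2,4] → ·
    (8,3)@(17, 7): e=[14,14,4] → █
    (9,3)@(19, 7): e=[34,2,-4] → ·
    (8,4)@(17, 9): e=[38,6,-12] → ·
  covered (4 px):
    · · · · · · · · · · · █
    · · · · · · · · · · █ ·
    · · · · · · · · · █ · ·
    · · · · · · · · █ · · ·
    · · · · · · · · · · · ·
    · · · · · · · · · · · ·
    · · · · · · · · · · · ·
T1:
  2·area = 72
  edge (2, 6)→(14, 6): d=(12,0) top-left  bias=+0
  edge (14, 6)→(8, 12): d=(-6,6) right/bottom  bias=-1
  edge (8, 12)→(2, 6): d=(-6,-6) top-left  bias=+0
    (9,0)@(19, 1): e=[-60,0,132] → ·  [on edge]
    (8,1)@(17, 3): e=[-36,0,108] → ·  [on edge]
    (0,2)@(1, 5): e=[-12,84,0] → ·  [on edge]
    (7,2)@(15, 5): e=[-12,0,84] → ·  [on edge]
    (1,3)@(3, 7): e=[12,60,0] → █  [on edge]
    (2,3)@(5, 7): e=[12,48,12] → █
    (3,3)@(7, 7): e=[12,36,24] → █
    (4,3)@(9, 7): e=[12,24,36] → █
    (5,3)@(11, 7): e=[12,12,48] → █
    (6,3)@(13, 7): e=[12,0,60] → ·  [on edge]
    (1,4)@(3, 9): e=[36,48,-12] → ·
    (2,4)@(5, 9): e=[36,36,0] → █  [on edge]
    (5,4)@(11, 9): e=[36,0,36] → ·  [on edge]
    (3,5)@(7, 11): e=[60,12,0] → █  [on edge]
    (4,5)@(9, 11): e=[60,0,12] → ·  [on edge]
    (3,6)@(7, 13): e=[84,0,-12] → ·  [on edge]
    (4,6)@(9, 13): e=[84,-12,0] → ·  [on edge]
  covered (9 px):
    · · · · · · · · · · · ·
    · · · · · · · · · · · ·
    · · · · · · · · · · · ·
    · █ █ █ █ █ · · · · · ·
    · · █ █ █ · · · · · · ·
    · · · █ · · · · · · · ·
    · · · · · · · · · · · ·
T2:
  2·area = 80  (B↔C swapped to make it positive)
  edge (18, 6)→(0, 8): d=(-18,2) right/bottom  bias=-1
  edge (0, 8)→(14, 2): d=(14,-6) top-left  bias=+0
  edge (14, 2)→(18, 6): d=(4,4) right/bottom  bias=-1
    (6,0)@(13, 1): e=[100,-20,0] → ·  [on edge]
    (6,1)@(13, 3): e=[64,8,8] → █
    (7,1)@(15, 3): e=[60,20,0] → ·  [on edge]
    (3,2)@(7, 5): e=[40,0,40] → █  [on edge]
    (4,2)@(9, 5): e=[36,12,32] → █
    (5,2)@(11, 5): e=[32,24,24] → █
    (7,2)@(15, 5): e=[24,48,8] → █
    (8,2)@(17, 5): e=[20,60,0] → ·  [on edge]
    (1,3)@(3, 7): e=[12,4,64] → █
    (2,3)@(5, 7): e=[8,16,56] → █
    (4,3)@(9, 7): e=[0,40,40] → ·  [on edge]
    (5,3)@(11, 7): e=[-4,52,32] → ·
    (9,3)@(19, 7): e=[-20,100,0] → ·  [on edge]
    (10,4)@(21, 9): e=[-60,140,0] → ·  [on edge]
    (11,5)@(23, 11): e=[-100,180,0] → ·  [on edge]
  covered (9 px):
    · · · · · · · · · · · ·
    · · · · · · █ · · · · ·
    · · · █ █ █ █ █ · · · ·
    · █ █ █ · · · · · · · ·
    · · · · · · · · · · · ·
    · · · · · · · · · · · ·
    · · · · · · · · · · · ·
T3:
  2·area = 40
  edge (4, 10)→(4, 8): d=(0,-2) top-left  bias=+0
  edge (4, 8)→(24, 11): d=(20,3) right/bottom  bias=-1
  edge (24, 11)→(4, 10): d=(-20,-1) top-left  bias=+0
    (2,4)@(5, 9): e=[2,17,21] → █
    (3,4)@(7, 9): e=[6,11,23] → █
    (4,4)@(9, 9): e=[10,5,25] → █
    (5,4)@(11, 9): e=[14,-1,27] → ·
    (2,5)@(5, 11): e=[2,57,-19] → ·
    (3,5)@(7, 11): e=[6,51,-17] → ·
    (4,5)@(9, 11): e=[10,45,-15] → ·
  covered (3 px):
    · · · · · · · · · · · ·
    · · · · · · · · · · · ·
    · · · · · · · · · · · ·
    · · · · · · · · · · · ·
    · · █ █ █ · · · · · · ·
    · · · · · · · · · · · ·
    · · · · · · · · · · · ·

Result: [10,12,10]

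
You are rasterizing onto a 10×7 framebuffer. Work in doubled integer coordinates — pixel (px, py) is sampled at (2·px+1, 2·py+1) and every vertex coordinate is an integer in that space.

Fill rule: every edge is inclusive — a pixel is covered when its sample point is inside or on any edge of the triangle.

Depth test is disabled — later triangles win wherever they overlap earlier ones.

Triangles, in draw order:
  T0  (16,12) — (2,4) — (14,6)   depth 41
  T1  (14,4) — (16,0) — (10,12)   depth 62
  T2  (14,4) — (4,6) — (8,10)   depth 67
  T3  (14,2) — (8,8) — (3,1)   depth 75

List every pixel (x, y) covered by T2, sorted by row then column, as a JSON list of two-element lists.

T0:
  2·area = 68
  edge (16, 12)→(2, 4): d=(-14,-8) inclusive
  edge (2, 4)→(14, 6): d=(12,2) inclusive
  edge (14, 6)→(16, 12): d=(2,6) inclusive
    (6,1)@(13, 3): e=[102,-34,0] → ·  [on edge]
    (2,2)@(5, 5): e=[10,6,52] → █
    (3,2)@(7, 5): e=[26,2,40] → █
    (4,2)@(9, 5): e=[42,-2,28] → ·
    (2,3)@(5, 7): e=[-18,30,56] → ·
    (3,3)@(7, 7): e=[-2,26,44] → ·
    (4,3)@(9, 7): e=[14,22,32] → █
    (5,3)@(11, 7): e=[30,18,20] → █
    (6,3)@(13, 7): e=[46,14,8] → █
    (7,3)@(15, 7): e=[62,10,-4] → ·
    (4,4)@(9, 9): e=[-14,46,36] → ·
    (5,4)@(11, 9): e=[2,42,24] → █
    (7,4)@(15, 9): e=[34,34,0] → █  [on edge]
  covered (9 px):
    · · · · · · · · · ·
    · · · · · · · · · ·
    · · █ █ · · · · · ·
    · · · · █ █ █ · · ·
    · · · · · █ █ █ · ·
    · · · · · · · █ · ·
    · · · · · · · · · ·
T1:
  degenerate (2·area = 0) — covers nothing
T2:
  2·area = 48  (B↔C swapped to make it positive)
  edge (14, 4)→(8, 10): d=(-6,6) inclusive
  edge (8, 10)→(4, 6): d=(-4,-4) inclusive
  edge (4, 6)→(14, 4): d=(10,-2) inclusive
    (8,0)@(17, 1): e=[0,72,-24] → ·  [on edge]
    (0,1)@(1, 3): e=[84,0,-36] → ·  [on edge]
    (7,1)@(15, 3): e=[0,56,-8] → ·  [on edge]
    (9,1)@(19, 3): e=[-24,72,0] → ·  [on edge]
    (1,2)@(3, 5): e=[60,0,-12] → ·  [on edge]
    (4,2)@(9, 5): e=[24,24,0] → █  [on edge]
    (5,2)@(11, 5): e=[12,32,4] → █
    (6,2)@(13, 5): e=[0,40,8] → █  [on edge]
    (7,2)@(15, 5): e=[-12,48,12] → ·
    (2,3)@(5, 7): e=[36,0,12] → █  [on edge]
    (3,3)@(7, 7): e=[24,8,16] → █
    (5,3)@(11, 7): e=[0,24,24] → █  [on edge]
    (3,4)@(7, 9): e=[12,0,36] → █  [on edge]
    (4,4)@(9, 9): e=[0,8,40] → █  [on edge]
    (3,5)@(7, 11): e=[0,-8,56] → ·  [on edge]
    (4,5)@(9, 11): e=[-12,0,60] → ·  [on edge]
    (2,6)@(5, 13): e=[0,-24,72] → ·  [on edge]
    (5,6)@(11, 13): e=[-36,0,84] → ·  [on edge]
  covered (9 px):
    · · · · · · · · · ·
    · · · · · · · · · ·
    · · · · █ █ █ · · ·
    · · █ █ █ █ · · · ·
    · · · █ █ · · · · ·
    · · · · · · · · · ·
    · · · · · · · · · ·
T3:
  2·area = 72
  edge (14, 2)→(8, 8): d=(-6,6) inclusive
  edge (8, 8)→(3, 1): d=(-5,-7) inclusive
  edge (3, 1)→(14, 2): d=(11,1) inclusive
    (1,0)@(3, 1): e=[72,0,0] → █  [on edge]
    (2,0)@(5, 1): e=[60,14,-2] → ·
    (7,0)@(15, 1): e=[0,84,-12] → ·  [on edge]
    (1,1)@(3, 3): e=[60,-10,22] → ·
    (2,1)@(5, 3): e=[48,4,20] → █
    (3,1)@(7, 3): e=[36,18,18] → █
    (4,1)@(9, 3): e=[24,32,16] → █
    (5,1)@(11, 3): e=[12,46,14] → █
    (6,1)@(13, 3): e=[0,60,12] → █  [on edge]
    (7,1)@(15, 3): e=[-12,74,10] → ·
    (2,2)@(5, 5): e=[36,-6,42] → ·
    (3,2)@(7, 5): e=[24,8,40] → █
    (5,2)@(11, 5): e=[0,36,36] → █  [on edge]
    (4,3)@(9, 7): e=[0,12,60] → █  [on edge]
    (3,4)@(7, 9): e=[0,-12,84] → ·  [on edge]
    (2,5)@(5, 11): e=[0,-36,108] → ·  [on edge]
    (1,6)@(3, 13): e=[0,-60,132] → ·  [on edge]
  covered (10 px):
    · █ · · · · · · · ·
    · · █ █ █ █ █ · · ·
    · · · █ █ █ · · · ·
    · · · · █ · · · · ·
    · · · · · · · · · ·
    · · · · · · · · · ·
    · · · · · · · · · ·

Result: [[4,2],[5,2],[6,2],[2,3],[3,3],[4,3],[5,3],[3,4],[4,4]]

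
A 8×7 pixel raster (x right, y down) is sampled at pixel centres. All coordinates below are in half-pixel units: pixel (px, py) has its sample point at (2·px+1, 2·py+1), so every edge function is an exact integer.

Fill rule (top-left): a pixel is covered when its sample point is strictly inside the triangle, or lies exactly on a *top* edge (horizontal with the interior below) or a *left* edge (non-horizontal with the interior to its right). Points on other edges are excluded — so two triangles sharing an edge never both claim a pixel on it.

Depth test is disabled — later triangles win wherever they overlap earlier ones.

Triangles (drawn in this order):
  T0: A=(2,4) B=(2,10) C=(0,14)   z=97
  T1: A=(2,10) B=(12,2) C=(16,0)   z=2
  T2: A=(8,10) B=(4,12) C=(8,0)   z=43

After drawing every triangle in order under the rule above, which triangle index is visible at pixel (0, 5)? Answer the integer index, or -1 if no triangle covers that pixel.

T0:
  2·area = 12
  edge (2, 4)→(2, 10): d=(0,6) right/bottom  bias=-1
  edge (2, 10)→(0, 14): d=(-2,4) right/bottom  bias=-1
  edge (0, 14)→(2, 4): d=(2,-10) top-left  bias=+0
    (0,4)@(1, 9): e=[6,6,0] → #  [on edge]
    (1,4)@(3, 9): e=[-6,-2,20] → ·
    (0,5)@(1, 11): e=[6,2,4] → #
    (1,5)@(3, 11): e=[-6,-6,24] → ·
    (0,6)@(1, 13): e=[6,-2,8] → ·
  covered (2 px):
    · · · · · · · ·
    · · · · · · · ·
    · · · · · · · ·
    · · · · · · · ·
    # · · · · · · ·
    # · · · · · · ·
    · · · · · · · ·
T1:
  2·area = 12
  edge (2, 10)→(12, 2): d=(10,-8) top-left  bias=+0
  edge (12, 2)→(16, 0): d=(4,-2) top-left  bias=+0
  edge (16, 0)→(2, 10): d=(-14,10) right/bottom  bias=-1
    (5,1)@(11, 3): e=[2,2,8] → #
    (6,1)@(13, 3): e=[18,6,-12] → ·
    (4,2)@(9, 5): e=[6,6,0] → ·  [on edge]
    (5,2)@(11, 5): e=[22,10,-20] → ·
  covered (1 px):
    · · · · · · · ·
    · · · · · # · ·
    · · · · · · · ·
    · · · · · · · ·
    · · · · · · · ·
    · · · · · · · ·
    · · · · · · · ·
T2:
  2·area = 40
  edge (8, 10)→(4, 12): d=(-4,2) right/bottom  bias=-1
  edge (4, 12)→(8, 0): d=(4,-12) top-left  bias=+0
  edge (8, 0)→(8, 10): d=(0,10) right/bottom  bias=-1
    (3,1)@(7, 3): e=[30,0,10] → #  [on edge]
    (4,1)@(9, 3): e=[26,24,-10] → ·
    (3,2)@(7, 5): e=[22,8,10] → #
    (4,2)@(9, 5): e=[18,32,-10] → ·
    (3,3)@(7, 7): e=[14,16,10] → #
    (4,3)@(9, 7): e=[10,40,-10] → ·
    (2,4)@(5, 9): e=[10,0,30] → #  [on edge]
    (4,4)@(9, 9): e=[2,48,-10] → ·
    (2,5)@(5, 11): e=[2,8,30] → #
    (3,5)@(7, 11): e=[-2,32,10] → ·
    (2,6)@(5, 13): e=[-6,16,30] → ·
  covered (6 px):
    · · · · · · · ·
    · · · # · · · ·
    · · · # · · · ·
    · · · # · · · ·
    · · # # · · · ·
    · · # · · · · ·
    · · · · · · · ·

Z-buffer (winner per pixel, '.' = empty):
  . . . . . . . .
  . . . 2 . 1 . .
  . . . 2 . . . .
  . . . 2 . . . .
  0 . 2 2 . . . .
  0 . 2 . . . . .
  . . . . . . . .

Final: 0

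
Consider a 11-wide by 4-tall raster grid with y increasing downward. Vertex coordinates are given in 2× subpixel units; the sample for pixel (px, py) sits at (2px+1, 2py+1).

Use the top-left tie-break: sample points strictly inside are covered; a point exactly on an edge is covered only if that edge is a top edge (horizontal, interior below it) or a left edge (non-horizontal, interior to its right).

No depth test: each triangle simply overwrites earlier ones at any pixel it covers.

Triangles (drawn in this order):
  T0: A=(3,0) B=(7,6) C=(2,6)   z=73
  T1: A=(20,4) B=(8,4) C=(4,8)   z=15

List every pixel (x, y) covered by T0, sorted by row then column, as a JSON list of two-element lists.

T0:
  2·area = 30
  edge (3, 0)→(7, 6): d=(4,6) right/bottom  bias=-1
  edge (7, 6)→(2, 6): d=(-5,0) right/bottom  bias=-1
  edge (2, 6)→(3, 0): d=(1,-6) top-left  bias=+0
    (1,0)@(3, 1): e=[4,25,1] → █
    (2,0)@(5, 1): e=[-8,25,13] → ·
    (1,1)@(3, 3): e=[12,15,3] → █
    (2,1)@(5, 3): e=[0,15,15] → ·  [on edge]
    (1,2)@(3, 5): e=[20,5,5] → █
    (2,2)@(5, 5): e=[8,5,17] → █
    (3,2)@(7, 5): e=[-4,5,29] → ·
    (1,3)@(3, 7): e=[28,-5,7] → ·
    (2,3)@(5, 7): e=[16,-5,19] → ·
  covered (4 px):
    · █ · · · · · · · · ·
    · █ · · · · · · · · ·
    · █ █ · · · · · · · ·
    · · · · · · · · · · ·
T1:
  2·area = 48  (B↔C swapped to make it positive)
  edge (20, 4)→(4, 8): d=(-16,4) right/bottom  bias=-1
  edge (4, 8)→(8, 4): d=(4,-4) top-left  bias=+0
  edge (8, 4)→(20, 4): d=(12,0) top-left  bias=+0
    (5,0)@(11, 1): e=[84,0,-36] → ·  [on edge]
    (4,1)@(9, 3): e=[60,0,-12] → ·  [on edge]
    (3,2)@(7, 5): e=[36,0,12] → █  [on edge]
    (4,2)@(9, 5): e=[28,8,12] → █
    (5,2)@(11, 5): e=[20,16,12] → █
    (6,2)@(13, 5): e=[12,24,12] → █
    (7,2)@(15, 5): e=[4,32,12] → █
    (8,2)@(17, 5): e=[-4,40,12] → ·
    (2,3)@(5, 7): e=[12,0,36] → █  [on edge]
    (4,3)@(9, 7): e=[-4,16,36] → ·
    (5,3)@(11, 7): e=[-12,24,36] → ·
    (6,3)@(13, 7): e=[-20,32,36] → ·
  covered (7 px):
    · · · · · · · · · · ·
    · · · · · · · · · · ·
    · · · █ █ █ █ █ · · ·
    · · █ █ · · · · · · ·

Final: [[1,0],[1,1],[1,2],[2,2]]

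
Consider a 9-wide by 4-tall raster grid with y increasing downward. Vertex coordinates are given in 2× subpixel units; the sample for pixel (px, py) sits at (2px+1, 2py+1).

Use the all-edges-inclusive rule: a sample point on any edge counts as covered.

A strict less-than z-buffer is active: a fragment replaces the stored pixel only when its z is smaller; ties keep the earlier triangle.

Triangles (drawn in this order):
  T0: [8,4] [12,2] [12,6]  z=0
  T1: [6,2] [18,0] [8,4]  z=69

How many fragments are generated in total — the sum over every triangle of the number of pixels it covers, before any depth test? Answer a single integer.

T0:
  2·area = 16
  edge (8, 4)→(12, 2): d=(4,-2) inclusive
  edge (12, 2)→(12, 6): d=(0,4) inclusive
  edge (12, 6)→(8, 4): d=(-4,-2) inclusive
    (5,1)@(11, 3): e=[2,4,10] → █
    (6,1)@(13, 3): e=[6,-4,14] → ·
    (5,2)@(11, 5): e=[10,4,2] → █
    (6,2)@(13, 5): e=[14,-4,6] → ·
    (5,3)@(11, 7): e=[18,4,-6] → ·
  covered (2 px):
    · · · · · · · · ·
    · · · · · █ · · ·
    · · · · · █ · · ·
    · · · · · · · · ·
T1:
  2·area = 28
  edge (6, 2)→(18, 0): d=(12,-2) inclusive
  edge (18, 0)→(8, 4): d=(-10,4) inclusive
  edge (8, 4)→(6, 2): d=(-2,-2) inclusive
    (2,0)@(5, 1): e=[-14,42,0] → ·  [on edge]
    (6,0)@(13, 1): e=[2,10,16] → █
    (7,0)@(15, 1): e=[6,2,20] → █
    (8,0)@(17, 1): e=[10,-6,24] → ·
    (3,1)@(7, 3): e=[14,14,0] → █  [on edge]
    (4,1)@(9, 3): e=[18,6,4] → █
    (5,1)@(11, 3): e=[22,-2,8] → ·
    (6,1)@(13, 3): e=[26,-10,12] → ·
    (7,1)@(15, 3): e=[30,-18,16] → ·
    (3,2)@(7, 5): e=[38,-6,-4] → ·
    (4,2)@(9, 5): e=[42,-14,0] → ·  [on edge]
    (5,3)@(11, 7): e=[70,-42,0] → ·  [on edge]
  covered (4 px):
    · · · · · · █ █ ·
    · · · █ █ · · · ·
    · · · · · · · · ·
    · · · · · · · · ·

Result: 6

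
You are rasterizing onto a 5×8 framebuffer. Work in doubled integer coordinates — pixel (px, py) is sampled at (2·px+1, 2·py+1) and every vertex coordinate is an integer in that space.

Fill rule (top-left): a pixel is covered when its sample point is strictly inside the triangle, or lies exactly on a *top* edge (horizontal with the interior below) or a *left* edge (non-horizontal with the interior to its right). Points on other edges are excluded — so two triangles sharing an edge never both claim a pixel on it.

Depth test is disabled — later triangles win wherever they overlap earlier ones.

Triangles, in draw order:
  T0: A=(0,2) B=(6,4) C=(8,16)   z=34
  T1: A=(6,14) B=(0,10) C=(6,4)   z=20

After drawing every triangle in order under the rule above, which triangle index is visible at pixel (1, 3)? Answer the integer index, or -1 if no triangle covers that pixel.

T0:
  2·area = 68
  edge (0, 2)→(6, 4): d=(6,2) right/bottom  bias=-1
  edge (6, 4)→(8, 16): d=(2,12) right/bottom  bias=-1
  edge (8, 16)→(0, 2): d=(-8,-14) top-left  bias=+0
    (0,1)@(1, 3): e=[4,58,6] → X
    (1,1)@(3, 3): e=[0,34,34] → .  [on edge]
    (0,2)@(1, 5): e=[16,62,-10] → .
    (1,2)@(3, 5): e=[12,38,18] → X
    (2,2)@(5, 5): e=[8,14,46] → X
    (3,2)@(7, 5): e=[4,-10,74] → .
    (4,2)@(9, 5): e=[0,-34,102] → .  [on edge]
    (1,3)@(3, 7): e=[24,42,2] → X
    (3,3)@(7, 7): e=[16,-6,58] → .
    (1,4)@(3, 9): e=[36,46,-14] → .
    (2,4)@(5, 9): e=[32,22,14] → X
    (3,4)@(7, 9): e=[28,-2,42] → .
  covered (8 px):
    . . . . .
    X . . . .
    . X X . .
    . X X . .
    . . X . .
    . . . X .
    . . . X .
    . . . . .
T1:
  2·area = 60
  edge (6, 14)→(0, 10): d=(-6,-4) top-left  bias=+0
  edge (0, 10)→(6, 4): d=(6,-6) top-left  bias=+0
  edge (6, 4)→(6, 14): d=(0,10) right/bottom  bias=-1
    (4,0)@(9, 1): e=[90,0,-30] → .  [on edge]
    (3,1)@(7, 3): e=[70,0,-10] → .  [on edge]
    (2,2)@(5, 5): e=[50,0,10] → X  [on edge]
    (3,2)@(7, 5): e=[58,12,-10] → .
    (1,3)@(3, 7): e=[30,0,30] → X  [on edge]
    (3,3)@(7, 7): e=[46,24,-10] → .
    (0,4)@(1, 9): e=[10,0,50] → X  [on edge]
    (3,4)@(7, 9): e=[34,36,-10] → .
    (0,5)@(1, 11): e=[-2,12,50] → .
    (1,5)@(3, 11): e=[6,24,30] → X
    (3,5)@(7, 11): e=[22,48,-10] → .
    (1,6)@(3, 13): e=[-6,36,30] → .
  covered (9 px):
    . . . . .
    . . . . .
    . . X . .
    . X X . .
    X X X . .
    . X X . .
    . . X . .
    . . . . .

Z-buffer (winner per pixel, '.' = empty):
  . . . . .
  0 . . . .
  . 0 1 . .
  . 1 1 . .
  1 1 1 . .
  . 1 1 0 .
  . . 1 0 .
  . . . . .

Final: 1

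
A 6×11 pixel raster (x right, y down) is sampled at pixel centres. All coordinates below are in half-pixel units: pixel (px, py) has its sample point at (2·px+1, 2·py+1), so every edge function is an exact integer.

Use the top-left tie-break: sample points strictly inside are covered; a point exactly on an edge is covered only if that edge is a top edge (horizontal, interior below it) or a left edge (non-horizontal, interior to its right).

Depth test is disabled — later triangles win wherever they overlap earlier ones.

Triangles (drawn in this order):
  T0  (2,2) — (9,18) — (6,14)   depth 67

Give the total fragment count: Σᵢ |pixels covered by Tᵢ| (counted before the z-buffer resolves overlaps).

T0:
  2·area = 20
  edge (2, 2)→(9, 18): d=(7,16) right/bottom  bias=-1
  edge (9, 18)→(6, 14): d=(-3,-4) top-left  bias=+0
  edge (6, 14)→(2, 2): d=(-4,-12) top-left  bias=+0
    (1,2)@(3, 5): e=[5,15,0] → X  [on edge]
    (2,2)@(5, 5): e=[-27,23,24] → .
    (1,3)@(3, 7): e=[19,9,-8] → .
    (2,4)@(5, 9): e=[1,11,8] → X
    (3,4)@(7, 9): e=[-31,19,32] → .
    (2,5)@(5, 11): e=[15,5,0] → X  [on edge]
    (3,5)@(7, 11): e=[-17,13,24] → .
    (2,6)@(5, 13): e=[29,-1,-8] → .
    (3,7)@(7, 15): e=[11,1,8] → X
    (4,7)@(9, 15): e=[-21,9,32] → .
    (3,8)@(7, 17): e=[25,-5,0] → .  [on edge]
  covered (4 px):
    . . . . . .
    . . . . . .
    . X . . . .
    . . . . . .
    . . X . . .
    . . X . . .
    . . . . . .
    . . . X . .
    . . . . . .
    . . . . . .
    . . . . . .

Result: 4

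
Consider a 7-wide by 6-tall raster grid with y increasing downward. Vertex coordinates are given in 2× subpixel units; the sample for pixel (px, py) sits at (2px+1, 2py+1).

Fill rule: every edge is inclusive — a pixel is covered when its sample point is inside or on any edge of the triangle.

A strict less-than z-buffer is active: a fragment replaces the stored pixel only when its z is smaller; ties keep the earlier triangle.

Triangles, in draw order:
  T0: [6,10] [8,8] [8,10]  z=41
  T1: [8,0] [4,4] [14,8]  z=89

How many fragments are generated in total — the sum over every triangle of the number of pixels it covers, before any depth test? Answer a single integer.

T0:
  2·area = 4
  edge (6, 10)→(8, 8): d=(2,-2) inclusive
  edge (8, 8)→(8, 10): d=(0,2) inclusive
  edge (8, 10)→(6, 10): d=(-2,0) inclusive
    (6,1)@(13, 3): e=[0,-10,14] → ·  [on edge]
    (5,2)@(11, 5): e=[0,-6,10] → ·  [on edge]
    (4,3)@(9, 7): e=[0,-2,6] → ·  [on edge]
    (3,4)@(7, 9): e=[0,2,2] → █  [on edge]
    (4,4)@(9, 9): e=[4,-2,2] → ·
    (2,5)@(5, 11): e=[0,6,-2] → ·  [on edge]
    (3,5)@(7, 11): e=[4,2,-2] → ·
  covered (1 px):
    · · · · · · ·
    · · · · · · ·
    · · · · · · ·
    · · · · · · ·
    · · · █ · · ·
    · · · · · · ·
T1:
  2·area = 56  (B↔C swapped to make it positive)
  edge (8, 0)→(14, 8): d=(6,8) inclusive
  edge (14, 8)→(4, 4): d=(-10,-4) inclusive
  edge (4, 4)→(8, 0): d=(4,-4) inclusive
    (3,0)@(7, 1): e=[14,42,0] → █  [on edge]
    (4,0)@(9, 1): e=[-2,50,8] → ·
    (2,1)@(5, 3): e=[42,14,0] → █  [on edge]
    (4,1)@(9, 3): e=[10,30,16] → █
    (5,1)@(11, 3): e=[-6,38,24] → ·
    (1,2)@(3, 5): e=[70,-14,0] → ·  [on edge]
    (2,2)@(5, 5): e=[54,-6,8] → ·
    (3,2)@(7, 5): e=[38,2,16] → █
    (5,2)@(11, 5): e=[6,18,32] → █
    (6,2)@(13, 5): e=[-10,26,40] → ·
    (0,3)@(1, 7): e=[98,-42,0] → ·  [on edge]
    (3,3)@(7, 7): e=[50,-18,24] → ·
  covered (8 px):
    · · · █ · · ·
    · · █ █ █ · ·
    · · · █ █ █ ·
    · · · · · · █
    · · · · · · ·
    · · · · · · ·

Final: 9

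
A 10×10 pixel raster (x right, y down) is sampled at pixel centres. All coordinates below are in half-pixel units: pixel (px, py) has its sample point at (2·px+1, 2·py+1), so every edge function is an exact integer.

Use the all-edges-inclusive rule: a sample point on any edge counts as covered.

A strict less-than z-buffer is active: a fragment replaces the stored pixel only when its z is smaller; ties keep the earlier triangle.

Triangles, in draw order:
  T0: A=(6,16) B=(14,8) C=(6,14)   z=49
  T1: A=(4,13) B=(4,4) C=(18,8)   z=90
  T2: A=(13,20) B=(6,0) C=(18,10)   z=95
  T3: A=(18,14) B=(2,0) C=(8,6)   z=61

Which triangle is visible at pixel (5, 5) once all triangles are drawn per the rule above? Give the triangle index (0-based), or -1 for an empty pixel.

T0:
  2·area = 16  (B↔C swapped to make it positive)
  edge (6, 16)→(6, 14): d=(0,-2) inclusive
  edge (6, 14)→(14, 8): d=(8,-6) inclusive
  edge (14, 8)→(6, 16): d=(-8,8) inclusive
    (9,1)@(19, 3): e=[26,-10,0] → .  [on edge]
    (8,2)@(17, 5): e=[22,-6,0] → .  [on edge]
    (7,3)@(15, 7): e=[18,-2,0] → .  [on edge]
    (6,4)@(13, 9): e=[14,2,0] → X  [on edge]
    (7,4)@(15, 9): e=[18,14,-16] → .
    (5,5)@(11, 11): e=[10,6,0] → X  [on edge]
    (6,5)@(13, 11): e=[14,18,-16] → .
    (4,6)@(9, 13): e=[6,10,0] → X  [on edge]
    (5,6)@(11, 13): e=[10,22,-16] → .
    (3,7)@(7, 15): e=[2,14,0] → X  [on edge]
    (4,7)@(9, 15): e=[6,26,-16] → .
    (2,8)@(5, 17): e=[-2,18,0] → .  [on edge]
    (1,9)@(3, 19): e=[-6,22,0] → .  [on edge]
  covered (4 px):
    . . . . . . . . . .
    . . . . . . . . . .
    . . . . . . . . . .
    . . . . . . . . . .
    . . . . . . X . . .
    . . . . . X . . . .
    . . . . X . . . . .
    . . . X . . . . . .
    . . . . . . . . . .
    . . . . . . . . . .
T1:
  2·area = 126
  edge (4, 13)→(4, 4): d=(0,-9) inclusive
  edge (4, 4)→(18, 8): d=(14,4) inclusive
  edge (18, 8)→(4, 13): d=(-14,5) inclusive
    (2,2)@(5, 5): e=[9,10,107] → X
    (3,2)@(7, 5): e=[27,2,97] → X
    (4,2)@(9, 5): e=[45,-6,87] → .
    (2,3)@(5, 7): e=[9,38,79] → X
    (4,3)@(9, 7): e=[45,22,59] → X
    (5,3)@(11, 7): e=[63,14,49] → X
    (6,3)@(13, 7): e=[81,6,39] → X
    (7,3)@(15, 7): e=[99,-2,29] → .
    (2,4)@(5, 9): e=[9,66,51] → X
    (7,4)@(15, 9): e=[99,26,1] → X
    (8,4)@(17, 9): e=[117,18,-9] → .
    (2,5)@(5, 11): e=[9,94,23] → X
  covered (16 px):
    . . . . . . . . . .
    . . . . . . . . . .
    . . X X . . . . . .
    . . X X X X X . . .
    . . X X X X X X . .
    . . X X X . . . . .
    . . . . . . . . . .
    . . . . . . . . . .
    . . . . . . . . . .
    . . . . . . . . . .
T2:
  2·area = 170
  edge (13, 20)→(6, 0): d=(-7,-20) inclusive
  edge (6, 0)→(18, 10): d=(12,10) inclusive
  edge (18, 10)→(13, 20): d=(-5,10) inclusive
    (3,0)@(7, 1): e=[13,2,155] → X
    (4,0)@(9, 1): e=[53,-18,135] → .
    (3,1)@(7, 3): e=[-1,26,145] → .
    (4,1)@(9, 3): e=[39,6,125] → X
    (5,1)@(11, 3): e=[79,-14,105] → .
    (4,2)@(9, 5): e=[25,30,115] → X
    (5,2)@(11, 5): e=[65,10,95] → X
    (6,2)@(13, 5): e=[105,-10,75] → .
    (4,3)@(9, 7): e=[11,54,105] → X
    (6,3)@(13, 7): e=[91,14,65] → X
    (7,3)@(15, 7): e=[131,-6,45] → .
    (4,4)@(9, 9): e=[-3,78,95] → .
  covered (21 px):
    . . . X . . . . . .
    . . . . X . . . . .
    . . . . X X . . . .
    . . . . X X X . . .
    . . . . . X X X . .
    . . . . . X X X X .
    . . . . . X X X . .
    . . . . . . X X . .
    . . . . . . X . . .
    . . . . . . X . . .
T3:
  2·area = 12  (B↔C swapped to make it positive)
  edge (18, 14)→(8, 6): d=(-10,-8) inclusive
  edge (8, 6)→(2, 0): d=(-6,-6) inclusive
  edge (2, 0)→(18, 14): d=(16,14) inclusive
    (1,0)@(3, 1): e=[10,0,2] → X  [on edge]
    (2,0)@(5, 1): e=[26,12,-26] → .
    (1,1)@(3, 3): e=[-10,-12,34] → .
    (2,1)@(5, 3): e=[6,0,6] → X  [on edge]
    (3,1)@(7, 3): e=[22,12,-22] → .
    (2,2)@(5, 5): e=[-14,-12,38] → .
    (3,2)@(7, 5): e=[2,0,10] → X  [on edge]
    (4,2)@(9, 5): e=[18,12,-18] → .
    (3,3)@(7, 7): e=[-18,-12,42] → .
    (4,3)@(9, 7): e=[-2,0,14] → .  [on edge]
    (5,4)@(11, 9): e=[-6,0,18] → .  [on edge]
    (6,5)@(13, 11): e=[-10,0,22] → .  [on edge]
    (7,6)@(15, 13): e=[-14,0,26] → .  [on edge]
    (8,7)@(17, 15): e=[-18,0,30] → .  [on edge]
    (9,8)@(19, 17): e=[-22,0,34] → .  [on edge]
  covered (3 px):
    . X . . . . . . . .
    . . X . . . . . . .
    . . . X . . . . . .
    . . . . . . . . . .
    . . . . . . . . . .
    . . . . . . . . . .
    . . . . . . . . . .
    . . . . . . . . . .
    . . . . . . . . . .
    . . . . . . . . . .

Z-buffer (winner per pixel, '.' = empty):
  . 3 . 2 . . . . . .
  . . 3 . 2 . . . . .
  . . 1 3 2 2 . . . .
  . . 1 1 1 1 1 . . .
  . . 1 1 1 1 0 1 . .
  . . 1 1 1 0 2 2 2 .
  . . . . 0 2 2 2 . .
  . . . 0 . . 2 2 . .
  . . . . . . 2 . . .
  . . . . . . 2 . . .

Result: 0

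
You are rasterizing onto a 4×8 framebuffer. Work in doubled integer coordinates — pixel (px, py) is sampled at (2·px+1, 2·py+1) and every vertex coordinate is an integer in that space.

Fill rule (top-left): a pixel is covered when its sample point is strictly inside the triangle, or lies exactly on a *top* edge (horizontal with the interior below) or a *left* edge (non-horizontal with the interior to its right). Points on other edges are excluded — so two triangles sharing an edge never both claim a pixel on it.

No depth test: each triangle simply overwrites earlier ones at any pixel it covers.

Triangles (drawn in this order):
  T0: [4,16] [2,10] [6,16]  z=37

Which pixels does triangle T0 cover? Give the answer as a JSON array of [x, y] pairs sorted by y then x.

T0:
  2·area = 12
  edge (4, 16)→(2, 10): d=(-2,-6) top-left  bias=+0
  edge (2, 10)→(6, 16): d=(4,6) right/bottom  bias=-1
  edge (6, 16)→(4, 16): d=(-2,0) right/bottom  bias=-1
    (0,3)@(1, 7): e=[0,-6,18] → .  [on edge]
    (1,6)@(3, 13): e=[0,6,6] → X  [on edge]
    (2,6)@(5, 13): e=[12,-6,6] → .
    (1,7)@(3, 15): e=[-4,14,2] → .
    (2,7)@(5, 15): e=[8,2,2] → X
    (3,7)@(7, 15): e=[20,-10,2] → .
  covered (2 px):
    . . . .
    . . . .
    . . . .
    . . . .
    . . . .
    . . . .
    . X . .
    . . X .

Answer: [[1,6],[2,7]]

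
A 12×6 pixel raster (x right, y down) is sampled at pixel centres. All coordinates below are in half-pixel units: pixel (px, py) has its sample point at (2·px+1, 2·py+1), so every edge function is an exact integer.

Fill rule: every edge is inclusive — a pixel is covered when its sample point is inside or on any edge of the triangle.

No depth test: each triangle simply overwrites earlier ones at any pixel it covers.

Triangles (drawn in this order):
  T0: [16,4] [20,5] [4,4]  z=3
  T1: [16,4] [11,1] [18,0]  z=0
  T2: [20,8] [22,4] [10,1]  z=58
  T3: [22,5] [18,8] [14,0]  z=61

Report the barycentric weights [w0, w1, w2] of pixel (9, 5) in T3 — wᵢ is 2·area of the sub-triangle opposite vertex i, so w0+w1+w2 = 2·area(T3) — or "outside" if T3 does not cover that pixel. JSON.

T0:
  2·area = 12
  edge (16, 4)→(20, 5): d=(4,1) inclusive
  edge (20, 5)→(4, 4): d=(-16,-1) inclusive
  edge (4, 4)→(16, 4): d=(12,0) inclusive
  covered (0 px):
    · · · · · · · · · · · ·
    · · · · · · · · · · · ·
    · · · · · · · · · · · ·
    · · · · · · · · · · · ·
    · · · · · · · · · · · ·
    · · · · · · · · · · · ·
T1:
  2·area = 26
  edge (16, 4)→(11, 1): d=(-5,-3) inclusive
  edge (11, 1)→(18, 0): d=(7,-1) inclusive
  edge (18, 0)→(16, 4): d=(-2,4) inclusive
    (5,0)@(11, 1): e=[0,0,26] → #  [on edge]
    (6,0)@(13, 1): e=[6,2,18] → #
    (7,0)@(15, 1): e=[12,4,10] → #
    (8,0)@(17, 1): e=[18,6,2] → #
    (9,0)@(19, 1): e=[24,8,-6] → ·
    (5,1)@(11, 3): e=[-10,14,22] → ·
    (6,1)@(13, 3): e=[-4,16,14] → ·
    (7,1)@(15, 3): e=[2,18,6] → #
    (8,1)@(17, 3): e=[8,20,-2] → ·
    (7,2)@(15, 5): e=[-8,32,2] → ·
    (10,3)@(21, 7): e=[0,52,-26] → ·  [on edge]
  covered (5 px):
    · · · · · # # # # · · ·
    · · · · · · · # · · · ·
    · · · · · · · · · · · ·
    · · · · · · · · · · · ·
    · · · · · · · · · · · ·
    · · · · · · · · · · · ·
T2:
  2·area = 54  (B↔C swapped to make it positive)
  edge (20, 8)→(10, 1): d=(-10,-7) inclusive
  edge (10, 1)→(22, 4): d=(12,3) inclusive
  edge (22, 4)→(20, 8): d=(-2,4) inclusive
    (6,1)@(13, 3): e=[1,15,38] → #
    (7,1)@(15, 3): e=[15,9,30] → #
    (8,1)@(17, 3): e=[29,3,22] → #
    (9,1)@(19, 3): e=[43,-3,14] → ·
    (6,2)@(13, 5): e=[-19,39,34] → ·
    (7,2)@(15, 5): e=[-5,33,26] → ·
    (8,2)@(17, 5): e=[9,27,18] → #
    (9,2)@(19, 5): e=[23,21,10] → #
    (10,2)@(21, 5): e=[37,15,2] → #
    (11,2)@(23, 5): e=[51,9,-6] → ·
    (8,3)@(17, 7): e=[-11,51,14] → ·
    (9,3)@(19, 7): e=[3,45,6] → #
  covered (7 px):
    · · · · · · · · · · · ·
    · · · · · · # # # · · ·
    · · · · · · · · # # # ·
    · · · · · · · · · # · ·
    · · · · · · · · · · · ·
    · · · · · · · · · · · ·
T3:
  2·area = 44
  edge (22, 5)→(18, 8): d=(-4,3) inclusive
  edge (18, 8)→(14, 0): d=(-4,-8) inclusive
  edge (14, 0)→(22, 5): d=(8,5) inclusive
    (7,0)@(15, 1): e=[37,4,3] → #
    (8,0)@(17, 1): e=[31,20,-7] → ·
    (7,1)@(15, 3): e=[29,-4,19] → ·
    (8,1)@(17, 3): e=[23,12,9] → #
    (9,1)@(19, 3): e=[17,28,-1] → ·
    (8,2)@(17, 5): e=[15,4,25] → #
    (9,2)@(19, 5): e=[9,20,15] → #
    (10,2)@(21, 5): e=[3,36,5] → #
    (11,2)@(23, 5): e=[-3,52,-5] → ·
    (8,3)@(17, 7): e=[7,-4,41] → ·
    (9,3)@(19, 7): e=[1,12,31] → #
    (10,3)@(21, 7): e=[-5,28,21] → ·
  covered (6 px):
    · · · · · · · # · · · ·
    · · · · · · · · # · · ·
    · · · · · · · · # # # ·
    · · · · · · · · · # · ·
    · · · · · · · · · · · ·
    · · · · · · · · · · · ·

Result: "outside"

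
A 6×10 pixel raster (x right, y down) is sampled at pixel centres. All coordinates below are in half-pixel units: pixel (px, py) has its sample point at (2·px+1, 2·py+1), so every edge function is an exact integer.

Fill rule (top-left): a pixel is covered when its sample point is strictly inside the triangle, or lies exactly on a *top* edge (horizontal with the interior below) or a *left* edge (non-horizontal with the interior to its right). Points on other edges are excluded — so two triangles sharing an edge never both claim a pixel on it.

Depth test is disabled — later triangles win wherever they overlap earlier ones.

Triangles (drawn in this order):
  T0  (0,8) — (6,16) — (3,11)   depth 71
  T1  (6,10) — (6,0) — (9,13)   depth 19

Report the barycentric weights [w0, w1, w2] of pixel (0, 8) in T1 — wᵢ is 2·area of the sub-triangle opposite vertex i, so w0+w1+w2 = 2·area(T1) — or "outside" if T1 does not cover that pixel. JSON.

T0:
  2·area = 6  (B↔C swapped to make it positive)
  edge (0, 8)→(3, 11): d=(3,3) right/bottom  bias=-1
  edge (3, 11)→(6, 16): d=(3,5) right/bottom  bias=-1
  edge (6, 16)→(0, 8): d=(-6,-8) top-left  bias=+0
    (0,4)@(1, 9): e=[0,4,2] → ·  [on edge]
    (1,5)@(3, 11): e=[0,0,6] → ·  [on edge]
    (2,6)@(5, 13): e=[0,-4,10] → ·  [on edge]
    (3,7)@(7, 15): e=[0,-8,14] → ·  [on edge]
    (4,8)@(9, 17): e=[0,-12,18] → ·  [on edge]
    (5,9)@(11, 19): e=[0,-16,22] → ·  [on edge]
  covered (0 px):
    · · · · · ·
    · · · · · ·
    · · · · · ·
    · · · · · ·
    · · · · · ·
    · · · · · ·
    · · · · · ·
    · · · · · ·
    · · · · · ·
    · · · · · ·
T1:
  2·area = 30
  edge (6, 10)→(6, 0): d=(0,-10) top-left  bias=+0
  edge (6, 0)→(9, 13): d=(3,13) right/bottom  bias=-1
  edge (9, 13)→(6, 10): d=(-3,-3) top-left  bias=+0
    (0,2)@(1, 5): e=[-50,80,0] → ·  [on edge]
    (3,2)@(7, 5): e=[10,2,18] → #
    (4,2)@(9, 5): e=[30,-24,24] → ·
    (1,3)@(3, 7): e=[-30,60,0] → ·  [on edge]
    (3,3)@(7, 7): e=[10,8,12] → #
    (4,3)@(9, 7): e=[30,-18,18] → ·
    (2,4)@(5, 9): e=[-10,40,0] → ·  [on edge]
    (3,4)@(7, 9): e=[10,14,6] → #
    (4,4)@(9, 9): e=[30,-12,12] → ·
    (3,5)@(7, 11): e=[10,20,0] → #  [on edge]
    (4,5)@(9, 11): e=[30,-6,6] → ·
    (3,6)@(7, 13): e=[10,26,-6] → ·
    (4,6)@(9, 13): e=[30,0,0] → ·  [on edge]
    (5,7)@(11, 15): e=[50,-20,0] → ·  [on edge]
  covered (4 px):
    · · · · · ·
    · · · · · ·
    · · · # · ·
    · · · # · ·
    · · · # · ·
    · · · # · ·
    · · · · · ·
    · · · · · ·
    · · · · · ·
    · · · · · ·

Answer: "outside"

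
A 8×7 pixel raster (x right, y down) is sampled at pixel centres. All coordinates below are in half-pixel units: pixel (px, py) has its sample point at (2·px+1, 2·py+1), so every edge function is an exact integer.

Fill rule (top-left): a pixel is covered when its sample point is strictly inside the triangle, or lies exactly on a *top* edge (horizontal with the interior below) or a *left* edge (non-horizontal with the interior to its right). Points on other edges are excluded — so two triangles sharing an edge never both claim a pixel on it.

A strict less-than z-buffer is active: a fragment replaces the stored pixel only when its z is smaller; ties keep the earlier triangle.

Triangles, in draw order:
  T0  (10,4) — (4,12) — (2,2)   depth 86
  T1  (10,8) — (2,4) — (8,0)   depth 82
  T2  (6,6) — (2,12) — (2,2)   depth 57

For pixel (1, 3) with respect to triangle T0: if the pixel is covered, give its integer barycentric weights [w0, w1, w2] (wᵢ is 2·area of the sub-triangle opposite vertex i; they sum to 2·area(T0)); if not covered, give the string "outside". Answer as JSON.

T0:
  2·area = 76
  edge (10, 4)→(4, 12): d=(-6,8) right/bottom  bias=-1
  edge (4, 12)→(2, 2): d=(-2,-10) top-left  bias=+0
  edge (2, 2)→(10, 4): d=(8,2) right/bottom  bias=-1
    (1,1)@(3, 3): e=[62,8,6] → █
    (2,1)@(5, 3): e=[46,28,2] → █
    (3,1)@(7, 3): e=[30,48,-2] → ·
    (1,2)@(3, 5): e=[50,4,22] → █
    (3,2)@(7, 5): e=[18,44,14] → █
    (4,2)@(9, 5): e=[2,64,10] → █
    (5,2)@(11, 5): e=[-14,84,6] → ·
    (1,3)@(3, 7): e=[38,0,38] → █  [on edge]
    (4,3)@(9, 7): e=[-10,60,26] → ·
    (1,4)@(3, 9): e=[26,-4,54] → ·
    (2,4)@(5, 9): e=[10,16,50] → █
    (3,4)@(7, 9): e=[-6,36,46] → ·
  covered (10 px):
    · · · · · · · ·
    · █ █ · · · · ·
    · █ █ █ █ · · ·
    · █ █ █ · · · ·
    · · █ · · · · ·
    · · · · · · · ·
    · · · · · · · ·
T1:
  2·area = 56
  edge (10, 8)→(2, 4): d=(-8,-4) top-left  bias=+0
  edge (2, 4)→(8, 0): d=(6,-4) top-left  bias=+0
  edge (8, 0)→(10, 8): d=(2,8) right/bottom  bias=-1
    (3,0)@(7, 1): e=[44,2,10] → █
    (4,0)@(9, 1): e=[52,10,-6] → ·
    (2,1)@(5, 3): e=[20,6,30] → █
    (4,1)@(9, 3): e=[36,22,-2] → ·
    (2,2)@(5, 5): e=[4,18,34] → █
    (4,2)@(9, 5): e=[20,34,2] → █
    (5,2)@(11, 5): e=[28,42,-14] → ·
    (2,3)@(5, 7): e=[-12,30,38] → ·
    (3,3)@(7, 7): e=[-4,38,22] → ·
    (4,3)@(9, 7): e=[4,46,6] → █
    (5,3)@(11, 7): e=[12,54,-10] → ·
    (4,4)@(9, 9): e=[-12,58,10] → ·
  covered (7 px):
    · · · █ · · · ·
    · · █ █ · · · ·
    · · █ █ █ · · ·
    · · · · █ · · ·
    · · · · · · · ·
    · · · · · · · ·
    · · · · · · · ·
T2:
  2·area = 40
  edge (6, 6)→(2, 12): d=(-4,6) right/bottom  bias=-1
  edge (2, 12)→(2, 2): d=(0,-10) top-left  bias=+0
  edge (2, 2)→(6, 6): d=(4,4) right/bottom  bias=-1
    (0,0)@(1, 1): e=[50,-10,0] → ·  [on edge]
    (1,1)@(3, 3): e=[30,10,0] → ·  [on edge]
    (1,2)@(3, 5): e=[22,10,8] → █
    (2,2)@(5, 5): e=[10,30,0] → ·  [on edge]
    (1,3)@(3, 7): e=[14,10,16] → █
    (2,3)@(5, 7): e=[2,30,8] → █
    (3,3)@(7, 7): e=[-10,50,0] → ·  [on edge]
    (1,4)@(3, 9): e=[6,10,24] → █
    (2,4)@(5, 9): e=[-6,30,16] → ·
    (4,4)@(9, 9): e=[-30,70,0] → ·  [on edge]
    (1,5)@(3, 11): e=[-2,10,32] → ·
    (5,5)@(11, 11): e=[-50,90,0] → ·  [on edge]
    (6,6)@(13, 13): e=[-70,110,0] → ·  [on edge]
  covered (4 px):
    · · · · · · · ·
    · · · · · · · ·
    · █ · · · · · ·
    · █ █ · · · · ·
    · █ · · · · · ·
    · · · · · · · ·
    · · · · · · · ·

Answer: [0,38,38]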